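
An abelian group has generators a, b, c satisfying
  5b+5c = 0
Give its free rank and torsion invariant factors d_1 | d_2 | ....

rank_ℚ(R)=1; free=3−1=2
SNF(R) diag = [5] → torsion [5]

Answer: M ≅ ℤ^2 ⊕ ℤ/5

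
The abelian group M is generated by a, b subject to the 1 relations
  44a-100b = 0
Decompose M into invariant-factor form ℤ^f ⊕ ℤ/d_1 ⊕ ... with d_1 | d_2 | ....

rank_ℚ(R)=1; free=2−1=1
SNF(R) diag = [4] → torsion [4]

Answer: M ≅ ℤ^1 ⊕ ℤ/4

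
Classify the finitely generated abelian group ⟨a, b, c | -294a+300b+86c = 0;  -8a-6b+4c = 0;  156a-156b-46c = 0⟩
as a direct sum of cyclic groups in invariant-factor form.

rank_ℚ(R)=3; free=3−3=0
SNF(R) diag = [2, 2, 6] → torsion [2, 2, 6]

Answer: M ≅ ℤ/2 ⊕ ℤ/2 ⊕ ℤ/6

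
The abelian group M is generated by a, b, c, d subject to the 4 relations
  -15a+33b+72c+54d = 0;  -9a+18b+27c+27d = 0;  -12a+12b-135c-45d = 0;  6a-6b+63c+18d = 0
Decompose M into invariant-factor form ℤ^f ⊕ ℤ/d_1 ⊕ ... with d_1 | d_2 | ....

rank_ℚ(R)=4; free=4−4=0
SNF(R) diag = [3, 9, 9, 9] → torsion [3, 9, 9, 9]

Answer: M ≅ ℤ/3 ⊕ ℤ/9 ⊕ ℤ/9 ⊕ ℤ/9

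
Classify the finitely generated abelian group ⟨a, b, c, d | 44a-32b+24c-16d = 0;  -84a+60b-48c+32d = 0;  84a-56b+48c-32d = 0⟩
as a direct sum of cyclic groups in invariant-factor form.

rank_ℚ(R)=3; free=4−3=1
SNF(R) diag = [4, 4, 8] → torsion [4, 4, 8]

Answer: M ≅ ℤ^1 ⊕ ℤ/4 ⊕ ℤ/4 ⊕ ℤ/8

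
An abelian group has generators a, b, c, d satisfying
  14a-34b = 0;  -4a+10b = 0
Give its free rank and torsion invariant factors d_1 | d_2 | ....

rank_ℚ(R)=2; free=4−2=2
SNF(R) diag = [2, 2] → torsion [2, 2]

Answer: M ≅ ℤ^2 ⊕ ℤ/2 ⊕ ℤ/2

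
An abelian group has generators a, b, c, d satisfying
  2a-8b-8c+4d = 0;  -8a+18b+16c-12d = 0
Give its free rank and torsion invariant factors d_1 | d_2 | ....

rank_ℚ(R)=2; free=4−2=2
SNF(R) diag = [2, 2] → torsion [2, 2]

Answer: M ≅ ℤ^2 ⊕ ℤ/2 ⊕ ℤ/2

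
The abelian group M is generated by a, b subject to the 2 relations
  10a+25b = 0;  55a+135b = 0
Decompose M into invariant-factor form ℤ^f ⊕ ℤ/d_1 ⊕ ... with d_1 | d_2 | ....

rank_ℚ(R)=2; free=2−2=0
SNF(R) diag = [5, 5] → torsion [5, 5]

Answer: M ≅ ℤ/5 ⊕ ℤ/5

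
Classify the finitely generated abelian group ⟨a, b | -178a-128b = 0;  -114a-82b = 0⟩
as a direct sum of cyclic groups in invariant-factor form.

rank_ℚ(R)=2; free=2−2=0
SNF(R) diag = [2, 2] → torsion [2, 2]

Answer: M ≅ ℤ/2 ⊕ ℤ/2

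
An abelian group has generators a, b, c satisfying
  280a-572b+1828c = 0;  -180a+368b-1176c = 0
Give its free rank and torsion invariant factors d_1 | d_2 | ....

rank_ℚ(R)=2; free=3−2=1
SNF(R) diag = [4, 4] → torsion [4, 4]

Answer: M ≅ ℤ^1 ⊕ ℤ/4 ⊕ ℤ/4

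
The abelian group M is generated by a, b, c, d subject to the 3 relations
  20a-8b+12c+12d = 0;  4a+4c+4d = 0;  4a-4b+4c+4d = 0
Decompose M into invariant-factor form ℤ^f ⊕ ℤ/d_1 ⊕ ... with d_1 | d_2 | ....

Answer: M ≅ ℤ^1 ⊕ ℤ/4 ⊕ ℤ/4 ⊕ ℤ/8

Derivation:
rank_ℚ(R)=3; free=4−3=1
SNF(R) diag = [4, 4, 8] → torsion [4, 4, 8]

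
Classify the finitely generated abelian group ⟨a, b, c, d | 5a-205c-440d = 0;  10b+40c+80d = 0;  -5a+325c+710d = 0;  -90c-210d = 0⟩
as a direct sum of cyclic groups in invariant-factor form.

Answer: M ≅ ℤ/5 ⊕ ℤ/10 ⊕ ℤ/30 ⊕ ℤ/30

Derivation:
rank_ℚ(R)=4; free=4−4=0
SNF(R) diag = [5, 10, 30, 30] → torsion [5, 10, 30, 30]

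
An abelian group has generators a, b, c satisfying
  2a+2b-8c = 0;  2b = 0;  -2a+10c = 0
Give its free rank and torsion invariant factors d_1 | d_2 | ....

Answer: M ≅ ℤ/2 ⊕ ℤ/2 ⊕ ℤ/2

Derivation:
rank_ℚ(R)=3; free=3−3=0
SNF(R) diag = [2, 2, 2] → torsion [2, 2, 2]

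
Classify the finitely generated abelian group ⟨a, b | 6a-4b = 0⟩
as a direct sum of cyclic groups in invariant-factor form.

Answer: M ≅ ℤ^1 ⊕ ℤ/2

Derivation:
rank_ℚ(R)=1; free=2−1=1
SNF(R) diag = [2] → torsion [2]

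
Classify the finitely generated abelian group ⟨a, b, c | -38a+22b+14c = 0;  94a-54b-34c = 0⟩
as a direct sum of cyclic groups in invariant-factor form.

Answer: M ≅ ℤ^1 ⊕ ℤ/2 ⊕ ℤ/4

Derivation:
rank_ℚ(R)=2; free=3−2=1
SNF(R) diag = [2, 4] → torsion [2, 4]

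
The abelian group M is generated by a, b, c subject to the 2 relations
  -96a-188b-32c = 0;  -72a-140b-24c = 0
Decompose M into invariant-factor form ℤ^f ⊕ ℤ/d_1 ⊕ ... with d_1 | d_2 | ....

Answer: M ≅ ℤ^1 ⊕ ℤ/4 ⊕ ℤ/8

Derivation:
rank_ℚ(R)=2; free=3−2=1
SNF(R) diag = [4, 8] → torsion [4, 8]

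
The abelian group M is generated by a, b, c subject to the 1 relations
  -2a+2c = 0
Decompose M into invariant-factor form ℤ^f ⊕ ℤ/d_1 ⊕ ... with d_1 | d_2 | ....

Answer: M ≅ ℤ^2 ⊕ ℤ/2

Derivation:
rank_ℚ(R)=1; free=3−1=2
SNF(R) diag = [2] → torsion [2]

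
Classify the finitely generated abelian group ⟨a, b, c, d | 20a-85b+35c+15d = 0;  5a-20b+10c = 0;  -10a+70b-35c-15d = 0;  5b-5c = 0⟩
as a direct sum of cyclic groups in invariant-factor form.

rank_ℚ(R)=4; free=4−4=0
SNF(R) diag = [5, 5, 5, 15] → torsion [5, 5, 5, 15]

Answer: M ≅ ℤ/5 ⊕ ℤ/5 ⊕ ℤ/5 ⊕ ℤ/15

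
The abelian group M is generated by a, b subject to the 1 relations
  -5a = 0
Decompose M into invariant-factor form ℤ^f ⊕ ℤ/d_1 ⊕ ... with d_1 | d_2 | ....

rank_ℚ(R)=1; free=2−1=1
SNF(R) diag = [5] → torsion [5]

Answer: M ≅ ℤ^1 ⊕ ℤ/5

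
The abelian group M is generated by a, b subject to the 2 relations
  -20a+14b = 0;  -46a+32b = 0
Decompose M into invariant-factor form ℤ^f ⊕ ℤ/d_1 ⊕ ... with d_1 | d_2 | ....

rank_ℚ(R)=2; free=2−2=0
SNF(R) diag = [2, 2] → torsion [2, 2]

Answer: M ≅ ℤ/2 ⊕ ℤ/2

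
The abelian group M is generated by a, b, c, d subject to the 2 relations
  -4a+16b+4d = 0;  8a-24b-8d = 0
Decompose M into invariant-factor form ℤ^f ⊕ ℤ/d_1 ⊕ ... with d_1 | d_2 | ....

Answer: M ≅ ℤ^2 ⊕ ℤ/4 ⊕ ℤ/8

Derivation:
rank_ℚ(R)=2; free=4−2=2
SNF(R) diag = [4, 8] → torsion [4, 8]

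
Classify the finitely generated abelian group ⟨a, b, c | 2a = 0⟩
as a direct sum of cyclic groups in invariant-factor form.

rank_ℚ(R)=1; free=3−1=2
SNF(R) diag = [2] → torsion [2]

Answer: M ≅ ℤ^2 ⊕ ℤ/2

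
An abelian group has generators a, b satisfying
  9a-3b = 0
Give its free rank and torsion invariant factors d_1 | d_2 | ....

rank_ℚ(R)=1; free=2−1=1
SNF(R) diag = [3] → torsion [3]

Answer: M ≅ ℤ^1 ⊕ ℤ/3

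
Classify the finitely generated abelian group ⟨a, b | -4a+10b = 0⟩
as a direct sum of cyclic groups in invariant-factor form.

Answer: M ≅ ℤ^1 ⊕ ℤ/2

Derivation:
rank_ℚ(R)=1; free=2−1=1
SNF(R) diag = [2] → torsion [2]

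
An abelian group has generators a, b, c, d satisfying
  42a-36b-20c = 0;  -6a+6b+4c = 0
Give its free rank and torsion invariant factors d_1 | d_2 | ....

Answer: M ≅ ℤ^2 ⊕ ℤ/2 ⊕ ℤ/6

Derivation:
rank_ℚ(R)=2; free=4−2=2
SNF(R) diag = [2, 6] → torsion [2, 6]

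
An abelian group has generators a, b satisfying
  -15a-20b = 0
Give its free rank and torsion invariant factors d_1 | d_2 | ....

Answer: M ≅ ℤ^1 ⊕ ℤ/5

Derivation:
rank_ℚ(R)=1; free=2−1=1
SNF(R) diag = [5] → torsion [5]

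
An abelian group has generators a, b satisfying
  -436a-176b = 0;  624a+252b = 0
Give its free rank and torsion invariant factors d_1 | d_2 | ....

Answer: M ≅ ℤ/4 ⊕ ℤ/12

Derivation:
rank_ℚ(R)=2; free=2−2=0
SNF(R) diag = [4, 12] → torsion [4, 12]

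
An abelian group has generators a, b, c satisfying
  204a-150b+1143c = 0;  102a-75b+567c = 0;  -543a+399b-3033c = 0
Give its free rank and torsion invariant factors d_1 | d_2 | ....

Answer: M ≅ ℤ/3 ⊕ ℤ/9 ⊕ ℤ/9

Derivation:
rank_ℚ(R)=3; free=3−3=0
SNF(R) diag = [3, 9, 9] → torsion [3, 9, 9]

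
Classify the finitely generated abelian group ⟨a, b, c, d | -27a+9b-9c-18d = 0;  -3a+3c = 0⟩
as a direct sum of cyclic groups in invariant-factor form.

rank_ℚ(R)=2; free=4−2=2
SNF(R) diag = [3, 9] → torsion [3, 9]

Answer: M ≅ ℤ^2 ⊕ ℤ/3 ⊕ ℤ/9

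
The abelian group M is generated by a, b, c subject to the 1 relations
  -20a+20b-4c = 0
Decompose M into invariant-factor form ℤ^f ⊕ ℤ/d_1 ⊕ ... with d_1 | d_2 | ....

rank_ℚ(R)=1; free=3−1=2
SNF(R) diag = [4] → torsion [4]

Answer: M ≅ ℤ^2 ⊕ ℤ/4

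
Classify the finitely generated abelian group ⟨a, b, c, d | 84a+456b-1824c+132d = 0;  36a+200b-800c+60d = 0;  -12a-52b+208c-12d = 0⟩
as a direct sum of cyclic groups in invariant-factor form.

rank_ℚ(R)=3; free=4−3=1
SNF(R) diag = [4, 12, 24] → torsion [4, 12, 24]

Answer: M ≅ ℤ^1 ⊕ ℤ/4 ⊕ ℤ/12 ⊕ ℤ/24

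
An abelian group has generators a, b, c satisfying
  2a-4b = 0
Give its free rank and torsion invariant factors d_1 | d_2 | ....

rank_ℚ(R)=1; free=3−1=2
SNF(R) diag = [2] → torsion [2]

Answer: M ≅ ℤ^2 ⊕ ℤ/2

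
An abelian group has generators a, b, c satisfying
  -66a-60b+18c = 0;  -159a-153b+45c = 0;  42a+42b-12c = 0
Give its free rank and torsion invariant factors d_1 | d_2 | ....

Answer: M ≅ ℤ/3 ⊕ ℤ/6 ⊕ ℤ/6

Derivation:
rank_ℚ(R)=3; free=3−3=0
SNF(R) diag = [3, 6, 6] → torsion [3, 6, 6]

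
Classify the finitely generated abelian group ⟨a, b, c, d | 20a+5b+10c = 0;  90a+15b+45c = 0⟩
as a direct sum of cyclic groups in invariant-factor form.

Answer: M ≅ ℤ^2 ⊕ ℤ/5 ⊕ ℤ/15

Derivation:
rank_ℚ(R)=2; free=4−2=2
SNF(R) diag = [5, 15] → torsion [5, 15]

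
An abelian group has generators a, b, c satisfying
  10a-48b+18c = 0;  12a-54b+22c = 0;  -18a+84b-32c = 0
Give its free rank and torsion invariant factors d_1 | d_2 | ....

rank_ℚ(R)=3; free=3−3=0
SNF(R) diag = [2, 2, 6] → torsion [2, 2, 6]

Answer: M ≅ ℤ/2 ⊕ ℤ/2 ⊕ ℤ/6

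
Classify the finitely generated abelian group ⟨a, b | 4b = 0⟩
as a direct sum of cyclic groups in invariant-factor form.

rank_ℚ(R)=1; free=2−1=1
SNF(R) diag = [4] → torsion [4]

Answer: M ≅ ℤ^1 ⊕ ℤ/4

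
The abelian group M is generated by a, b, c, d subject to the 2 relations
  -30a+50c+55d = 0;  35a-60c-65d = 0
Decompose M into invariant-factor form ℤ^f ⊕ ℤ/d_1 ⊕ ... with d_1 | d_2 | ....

rank_ℚ(R)=2; free=4−2=2
SNF(R) diag = [5, 5] → torsion [5, 5]

Answer: M ≅ ℤ^2 ⊕ ℤ/5 ⊕ ℤ/5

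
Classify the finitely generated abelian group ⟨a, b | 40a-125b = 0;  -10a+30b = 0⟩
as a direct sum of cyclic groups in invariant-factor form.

rank_ℚ(R)=2; free=2−2=0
SNF(R) diag = [5, 10] → torsion [5, 10]

Answer: M ≅ ℤ/5 ⊕ ℤ/10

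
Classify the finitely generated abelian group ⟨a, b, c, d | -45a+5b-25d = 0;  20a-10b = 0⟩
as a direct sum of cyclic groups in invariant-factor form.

Answer: M ≅ ℤ^2 ⊕ ℤ/5 ⊕ ℤ/10

Derivation:
rank_ℚ(R)=2; free=4−2=2
SNF(R) diag = [5, 10] → torsion [5, 10]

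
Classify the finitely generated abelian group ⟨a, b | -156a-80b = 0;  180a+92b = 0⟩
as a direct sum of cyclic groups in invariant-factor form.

Answer: M ≅ ℤ/4 ⊕ ℤ/12

Derivation:
rank_ℚ(R)=2; free=2−2=0
SNF(R) diag = [4, 12] → torsion [4, 12]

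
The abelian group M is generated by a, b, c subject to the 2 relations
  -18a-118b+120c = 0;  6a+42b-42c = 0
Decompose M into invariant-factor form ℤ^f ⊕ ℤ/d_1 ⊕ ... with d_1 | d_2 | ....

Answer: M ≅ ℤ^1 ⊕ ℤ/2 ⊕ ℤ/6

Derivation:
rank_ℚ(R)=2; free=3−2=1
SNF(R) diag = [2, 6] → torsion [2, 6]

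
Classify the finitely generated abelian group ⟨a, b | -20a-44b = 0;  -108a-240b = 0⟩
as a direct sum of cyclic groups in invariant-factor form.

Answer: M ≅ ℤ/4 ⊕ ℤ/12

Derivation:
rank_ℚ(R)=2; free=2−2=0
SNF(R) diag = [4, 12] → torsion [4, 12]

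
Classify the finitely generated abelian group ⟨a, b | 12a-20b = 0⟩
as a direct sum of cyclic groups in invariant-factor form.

Answer: M ≅ ℤ^1 ⊕ ℤ/4

Derivation:
rank_ℚ(R)=1; free=2−1=1
SNF(R) diag = [4] → torsion [4]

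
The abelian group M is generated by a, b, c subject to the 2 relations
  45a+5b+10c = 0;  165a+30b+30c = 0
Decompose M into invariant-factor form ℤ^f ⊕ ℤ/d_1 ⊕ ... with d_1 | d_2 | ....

rank_ℚ(R)=2; free=3−2=1
SNF(R) diag = [5, 15] → torsion [5, 15]

Answer: M ≅ ℤ^1 ⊕ ℤ/5 ⊕ ℤ/15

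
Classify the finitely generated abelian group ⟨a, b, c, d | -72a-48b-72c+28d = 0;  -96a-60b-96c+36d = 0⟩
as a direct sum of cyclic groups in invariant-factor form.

Answer: M ≅ ℤ^2 ⊕ ℤ/4 ⊕ ℤ/12

Derivation:
rank_ℚ(R)=2; free=4−2=2
SNF(R) diag = [4, 12] → torsion [4, 12]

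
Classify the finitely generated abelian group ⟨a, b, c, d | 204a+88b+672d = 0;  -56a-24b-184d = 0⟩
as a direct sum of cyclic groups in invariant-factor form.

Answer: M ≅ ℤ^2 ⊕ ℤ/4 ⊕ ℤ/8

Derivation:
rank_ℚ(R)=2; free=4−2=2
SNF(R) diag = [4, 8] → torsion [4, 8]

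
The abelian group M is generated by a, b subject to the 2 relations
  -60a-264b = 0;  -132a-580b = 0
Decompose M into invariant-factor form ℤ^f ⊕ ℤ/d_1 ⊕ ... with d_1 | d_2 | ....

Answer: M ≅ ℤ/4 ⊕ ℤ/12

Derivation:
rank_ℚ(R)=2; free=2−2=0
SNF(R) diag = [4, 12] → torsion [4, 12]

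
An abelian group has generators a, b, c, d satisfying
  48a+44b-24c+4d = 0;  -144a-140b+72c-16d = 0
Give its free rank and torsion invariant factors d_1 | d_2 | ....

Answer: M ≅ ℤ^2 ⊕ ℤ/4 ⊕ ℤ/12

Derivation:
rank_ℚ(R)=2; free=4−2=2
SNF(R) diag = [4, 12] → torsion [4, 12]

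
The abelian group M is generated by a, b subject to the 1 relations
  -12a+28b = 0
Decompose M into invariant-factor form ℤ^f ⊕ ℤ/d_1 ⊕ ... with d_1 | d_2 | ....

Answer: M ≅ ℤ^1 ⊕ ℤ/4

Derivation:
rank_ℚ(R)=1; free=2−1=1
SNF(R) diag = [4] → torsion [4]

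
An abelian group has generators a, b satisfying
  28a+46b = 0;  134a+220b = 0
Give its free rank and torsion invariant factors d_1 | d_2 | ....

Answer: M ≅ ℤ/2 ⊕ ℤ/2

Derivation:
rank_ℚ(R)=2; free=2−2=0
SNF(R) diag = [2, 2] → torsion [2, 2]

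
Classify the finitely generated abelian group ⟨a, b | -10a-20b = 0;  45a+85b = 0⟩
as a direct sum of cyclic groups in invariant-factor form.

rank_ℚ(R)=2; free=2−2=0
SNF(R) diag = [5, 10] → torsion [5, 10]

Answer: M ≅ ℤ/5 ⊕ ℤ/10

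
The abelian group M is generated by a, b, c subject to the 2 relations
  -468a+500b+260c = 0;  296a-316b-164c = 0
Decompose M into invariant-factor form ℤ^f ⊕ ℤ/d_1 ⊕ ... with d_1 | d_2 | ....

rank_ℚ(R)=2; free=3−2=1
SNF(R) diag = [4, 4] → torsion [4, 4]

Answer: M ≅ ℤ^1 ⊕ ℤ/4 ⊕ ℤ/4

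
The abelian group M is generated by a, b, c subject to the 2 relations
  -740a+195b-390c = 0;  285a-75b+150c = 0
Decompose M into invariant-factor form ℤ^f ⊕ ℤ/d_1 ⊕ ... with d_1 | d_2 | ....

rank_ℚ(R)=2; free=3−2=1
SNF(R) diag = [5, 15] → torsion [5, 15]

Answer: M ≅ ℤ^1 ⊕ ℤ/5 ⊕ ℤ/15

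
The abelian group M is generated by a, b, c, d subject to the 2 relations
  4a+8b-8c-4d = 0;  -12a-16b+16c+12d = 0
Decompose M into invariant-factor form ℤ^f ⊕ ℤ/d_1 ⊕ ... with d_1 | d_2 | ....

rank_ℚ(R)=2; free=4−2=2
SNF(R) diag = [4, 8] → torsion [4, 8]

Answer: M ≅ ℤ^2 ⊕ ℤ/4 ⊕ ℤ/8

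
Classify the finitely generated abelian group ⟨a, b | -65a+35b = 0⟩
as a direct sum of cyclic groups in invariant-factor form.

rank_ℚ(R)=1; free=2−1=1
SNF(R) diag = [5] → torsion [5]

Answer: M ≅ ℤ^1 ⊕ ℤ/5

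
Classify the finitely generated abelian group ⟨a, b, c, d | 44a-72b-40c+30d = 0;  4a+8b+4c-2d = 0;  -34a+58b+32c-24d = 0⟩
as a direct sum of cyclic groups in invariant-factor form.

rank_ℚ(R)=3; free=4−3=1
SNF(R) diag = [2, 2, 4] → torsion [2, 2, 4]

Answer: M ≅ ℤ^1 ⊕ ℤ/2 ⊕ ℤ/2 ⊕ ℤ/4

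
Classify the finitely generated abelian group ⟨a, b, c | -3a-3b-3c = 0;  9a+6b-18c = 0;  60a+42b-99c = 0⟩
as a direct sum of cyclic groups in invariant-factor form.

rank_ℚ(R)=3; free=3−3=0
SNF(R) diag = [3, 3, 3] → torsion [3, 3, 3]

Answer: M ≅ ℤ/3 ⊕ ℤ/3 ⊕ ℤ/3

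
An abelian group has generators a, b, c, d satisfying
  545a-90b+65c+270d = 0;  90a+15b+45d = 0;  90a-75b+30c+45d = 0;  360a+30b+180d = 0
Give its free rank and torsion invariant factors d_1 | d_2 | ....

Answer: M ≅ ℤ/5 ⊕ ℤ/15 ⊕ ℤ/30 ⊕ ℤ/90

Derivation:
rank_ℚ(R)=4; free=4−4=0
SNF(R) diag = [5, 15, 30, 90] → torsion [5, 15, 30, 90]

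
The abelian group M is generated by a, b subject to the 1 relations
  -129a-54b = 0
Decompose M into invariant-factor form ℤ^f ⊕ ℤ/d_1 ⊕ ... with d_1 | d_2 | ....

rank_ℚ(R)=1; free=2−1=1
SNF(R) diag = [3] → torsion [3]

Answer: M ≅ ℤ^1 ⊕ ℤ/3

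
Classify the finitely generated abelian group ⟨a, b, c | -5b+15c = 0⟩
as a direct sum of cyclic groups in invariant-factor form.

rank_ℚ(R)=1; free=3−1=2
SNF(R) diag = [5] → torsion [5]

Answer: M ≅ ℤ^2 ⊕ ℤ/5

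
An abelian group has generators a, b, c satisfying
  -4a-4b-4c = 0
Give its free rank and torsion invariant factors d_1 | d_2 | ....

Answer: M ≅ ℤ^2 ⊕ ℤ/4

Derivation:
rank_ℚ(R)=1; free=3−1=2
SNF(R) diag = [4] → torsion [4]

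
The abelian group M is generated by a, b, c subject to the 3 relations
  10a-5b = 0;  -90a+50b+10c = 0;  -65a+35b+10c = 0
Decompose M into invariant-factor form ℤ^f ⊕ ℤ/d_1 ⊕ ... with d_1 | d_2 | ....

Answer: M ≅ ℤ/5 ⊕ ℤ/5 ⊕ ℤ/10

Derivation:
rank_ℚ(R)=3; free=3−3=0
SNF(R) diag = [5, 5, 10] → torsion [5, 5, 10]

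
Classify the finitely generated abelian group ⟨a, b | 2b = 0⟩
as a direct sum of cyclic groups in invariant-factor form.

rank_ℚ(R)=1; free=2−1=1
SNF(R) diag = [2] → torsion [2]

Answer: M ≅ ℤ^1 ⊕ ℤ/2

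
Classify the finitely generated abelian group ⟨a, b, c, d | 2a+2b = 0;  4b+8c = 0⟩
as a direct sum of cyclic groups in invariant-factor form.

Answer: M ≅ ℤ^2 ⊕ ℤ/2 ⊕ ℤ/4

Derivation:
rank_ℚ(R)=2; free=4−2=2
SNF(R) diag = [2, 4] → torsion [2, 4]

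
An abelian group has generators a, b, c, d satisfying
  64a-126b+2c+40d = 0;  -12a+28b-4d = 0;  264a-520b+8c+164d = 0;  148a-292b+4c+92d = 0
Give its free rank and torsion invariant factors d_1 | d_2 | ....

Answer: M ≅ ℤ/2 ⊕ ℤ/4 ⊕ ℤ/4 ⊕ ℤ/4

Derivation:
rank_ℚ(R)=4; free=4−4=0
SNF(R) diag = [2, 4, 4, 4] → torsion [2, 4, 4, 4]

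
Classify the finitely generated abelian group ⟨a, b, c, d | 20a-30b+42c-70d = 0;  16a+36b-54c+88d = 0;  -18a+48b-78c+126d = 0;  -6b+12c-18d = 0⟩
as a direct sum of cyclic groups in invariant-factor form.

rank_ℚ(R)=4; free=4−4=0
SNF(R) diag = [2, 6, 18, 36] → torsion [2, 6, 18, 36]

Answer: M ≅ ℤ/2 ⊕ ℤ/6 ⊕ ℤ/18 ⊕ ℤ/36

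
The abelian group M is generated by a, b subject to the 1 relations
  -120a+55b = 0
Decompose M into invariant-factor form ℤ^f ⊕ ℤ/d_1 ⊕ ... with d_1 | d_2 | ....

Answer: M ≅ ℤ^1 ⊕ ℤ/5

Derivation:
rank_ℚ(R)=1; free=2−1=1
SNF(R) diag = [5] → torsion [5]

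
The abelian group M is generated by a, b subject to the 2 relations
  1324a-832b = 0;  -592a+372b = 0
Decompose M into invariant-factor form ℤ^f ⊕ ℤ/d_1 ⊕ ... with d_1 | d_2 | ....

rank_ℚ(R)=2; free=2−2=0
SNF(R) diag = [4, 4] → torsion [4, 4]

Answer: M ≅ ℤ/4 ⊕ ℤ/4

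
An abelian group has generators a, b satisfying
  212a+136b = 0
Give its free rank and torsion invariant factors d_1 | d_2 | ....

rank_ℚ(R)=1; free=2−1=1
SNF(R) diag = [4] → torsion [4]

Answer: M ≅ ℤ^1 ⊕ ℤ/4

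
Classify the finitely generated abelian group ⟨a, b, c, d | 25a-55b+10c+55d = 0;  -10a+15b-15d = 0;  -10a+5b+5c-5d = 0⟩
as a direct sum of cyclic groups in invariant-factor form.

Answer: M ≅ ℤ^1 ⊕ ℤ/5 ⊕ ℤ/5 ⊕ ℤ/5

Derivation:
rank_ℚ(R)=3; free=4−3=1
SNF(R) diag = [5, 5, 5] → torsion [5, 5, 5]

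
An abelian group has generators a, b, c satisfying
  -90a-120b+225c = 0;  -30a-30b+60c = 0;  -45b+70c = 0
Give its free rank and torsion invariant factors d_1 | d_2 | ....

Answer: M ≅ ℤ/5 ⊕ ℤ/15 ⊕ ℤ/30

Derivation:
rank_ℚ(R)=3; free=3−3=0
SNF(R) diag = [5, 15, 30] → torsion [5, 15, 30]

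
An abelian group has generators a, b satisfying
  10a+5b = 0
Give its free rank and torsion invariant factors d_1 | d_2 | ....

rank_ℚ(R)=1; free=2−1=1
SNF(R) diag = [5] → torsion [5]

Answer: M ≅ ℤ^1 ⊕ ℤ/5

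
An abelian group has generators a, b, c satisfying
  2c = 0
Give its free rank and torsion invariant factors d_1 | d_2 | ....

Answer: M ≅ ℤ^2 ⊕ ℤ/2

Derivation:
rank_ℚ(R)=1; free=3−1=2
SNF(R) diag = [2] → torsion [2]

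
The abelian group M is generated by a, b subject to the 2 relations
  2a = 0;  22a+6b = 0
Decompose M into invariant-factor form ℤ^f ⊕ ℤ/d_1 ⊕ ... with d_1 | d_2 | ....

Answer: M ≅ ℤ/2 ⊕ ℤ/6

Derivation:
rank_ℚ(R)=2; free=2−2=0
SNF(R) diag = [2, 6] → torsion [2, 6]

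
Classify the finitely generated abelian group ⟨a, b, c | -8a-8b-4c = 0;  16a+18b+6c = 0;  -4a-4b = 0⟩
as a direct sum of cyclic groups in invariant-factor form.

Answer: M ≅ ℤ/2 ⊕ ℤ/4 ⊕ ℤ/4

Derivation:
rank_ℚ(R)=3; free=3−3=0
SNF(R) diag = [2, 4, 4] → torsion [2, 4, 4]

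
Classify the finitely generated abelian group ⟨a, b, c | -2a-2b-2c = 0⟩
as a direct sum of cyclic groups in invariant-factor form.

rank_ℚ(R)=1; free=3−1=2
SNF(R) diag = [2] → torsion [2]

Answer: M ≅ ℤ^2 ⊕ ℤ/2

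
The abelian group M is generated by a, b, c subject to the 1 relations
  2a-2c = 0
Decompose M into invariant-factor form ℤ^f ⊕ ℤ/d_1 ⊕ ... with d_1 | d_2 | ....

Answer: M ≅ ℤ^2 ⊕ ℤ/2

Derivation:
rank_ℚ(R)=1; free=3−1=2
SNF(R) diag = [2] → torsion [2]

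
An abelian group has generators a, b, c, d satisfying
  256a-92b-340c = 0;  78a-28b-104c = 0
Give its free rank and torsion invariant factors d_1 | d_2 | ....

Answer: M ≅ ℤ^2 ⊕ ℤ/2 ⊕ ℤ/4

Derivation:
rank_ℚ(R)=2; free=4−2=2
SNF(R) diag = [2, 4] → torsion [2, 4]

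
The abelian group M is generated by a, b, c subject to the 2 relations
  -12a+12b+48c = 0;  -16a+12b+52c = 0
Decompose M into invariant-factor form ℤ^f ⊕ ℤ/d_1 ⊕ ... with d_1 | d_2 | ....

Answer: M ≅ ℤ^1 ⊕ ℤ/4 ⊕ ℤ/12

Derivation:
rank_ℚ(R)=2; free=3−2=1
SNF(R) diag = [4, 12] → torsion [4, 12]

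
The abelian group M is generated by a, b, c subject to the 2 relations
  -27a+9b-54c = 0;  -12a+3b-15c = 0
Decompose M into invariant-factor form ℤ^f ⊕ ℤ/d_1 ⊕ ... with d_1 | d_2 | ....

Answer: M ≅ ℤ^1 ⊕ ℤ/3 ⊕ ℤ/9

Derivation:
rank_ℚ(R)=2; free=3−2=1
SNF(R) diag = [3, 9] → torsion [3, 9]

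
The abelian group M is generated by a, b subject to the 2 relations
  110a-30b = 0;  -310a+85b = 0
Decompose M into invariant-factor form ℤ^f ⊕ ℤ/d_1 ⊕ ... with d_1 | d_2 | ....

rank_ℚ(R)=2; free=2−2=0
SNF(R) diag = [5, 10] → torsion [5, 10]

Answer: M ≅ ℤ/5 ⊕ ℤ/10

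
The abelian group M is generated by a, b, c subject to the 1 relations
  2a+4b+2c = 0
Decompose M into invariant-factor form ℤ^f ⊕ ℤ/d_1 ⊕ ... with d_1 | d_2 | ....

rank_ℚ(R)=1; free=3−1=2
SNF(R) diag = [2] → torsion [2]

Answer: M ≅ ℤ^2 ⊕ ℤ/2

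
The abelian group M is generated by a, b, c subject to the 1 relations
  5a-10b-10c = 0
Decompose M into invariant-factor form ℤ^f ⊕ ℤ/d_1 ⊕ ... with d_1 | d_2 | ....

Answer: M ≅ ℤ^2 ⊕ ℤ/5

Derivation:
rank_ℚ(R)=1; free=3−1=2
SNF(R) diag = [5] → torsion [5]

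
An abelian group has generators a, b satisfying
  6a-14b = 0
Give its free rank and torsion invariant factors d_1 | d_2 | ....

Answer: M ≅ ℤ^1 ⊕ ℤ/2

Derivation:
rank_ℚ(R)=1; free=2−1=1
SNF(R) diag = [2] → torsion [2]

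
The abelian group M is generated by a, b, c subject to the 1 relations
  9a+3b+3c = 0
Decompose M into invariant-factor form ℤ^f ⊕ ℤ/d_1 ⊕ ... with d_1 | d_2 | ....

rank_ℚ(R)=1; free=3−1=2
SNF(R) diag = [3] → torsion [3]

Answer: M ≅ ℤ^2 ⊕ ℤ/3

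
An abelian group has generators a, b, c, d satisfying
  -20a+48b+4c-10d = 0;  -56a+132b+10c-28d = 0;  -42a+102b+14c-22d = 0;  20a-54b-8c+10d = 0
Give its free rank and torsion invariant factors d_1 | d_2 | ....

rank_ℚ(R)=4; free=4−4=0
SNF(R) diag = [2, 2, 2, 6] → torsion [2, 2, 2, 6]

Answer: M ≅ ℤ/2 ⊕ ℤ/2 ⊕ ℤ/2 ⊕ ℤ/6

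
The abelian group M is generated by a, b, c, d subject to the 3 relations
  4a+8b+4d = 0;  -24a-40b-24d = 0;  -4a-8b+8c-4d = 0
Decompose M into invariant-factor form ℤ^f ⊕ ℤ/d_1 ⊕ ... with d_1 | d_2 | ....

rank_ℚ(R)=3; free=4−3=1
SNF(R) diag = [4, 8, 8] → torsion [4, 8, 8]

Answer: M ≅ ℤ^1 ⊕ ℤ/4 ⊕ ℤ/8 ⊕ ℤ/8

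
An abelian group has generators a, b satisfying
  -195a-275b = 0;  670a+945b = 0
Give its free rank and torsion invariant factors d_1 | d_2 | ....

rank_ℚ(R)=2; free=2−2=0
SNF(R) diag = [5, 5] → torsion [5, 5]

Answer: M ≅ ℤ/5 ⊕ ℤ/5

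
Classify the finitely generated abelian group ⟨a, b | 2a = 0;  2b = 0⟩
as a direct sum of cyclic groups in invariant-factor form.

Answer: M ≅ ℤ/2 ⊕ ℤ/2

Derivation:
rank_ℚ(R)=2; free=2−2=0
SNF(R) diag = [2, 2] → torsion [2, 2]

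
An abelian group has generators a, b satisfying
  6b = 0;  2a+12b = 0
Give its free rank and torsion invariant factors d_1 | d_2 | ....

Answer: M ≅ ℤ/2 ⊕ ℤ/6

Derivation:
rank_ℚ(R)=2; free=2−2=0
SNF(R) diag = [2, 6] → torsion [2, 6]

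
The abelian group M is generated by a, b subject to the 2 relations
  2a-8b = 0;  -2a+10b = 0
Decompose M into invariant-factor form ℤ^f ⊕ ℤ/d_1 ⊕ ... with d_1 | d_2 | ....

rank_ℚ(R)=2; free=2−2=0
SNF(R) diag = [2, 2] → torsion [2, 2]

Answer: M ≅ ℤ/2 ⊕ ℤ/2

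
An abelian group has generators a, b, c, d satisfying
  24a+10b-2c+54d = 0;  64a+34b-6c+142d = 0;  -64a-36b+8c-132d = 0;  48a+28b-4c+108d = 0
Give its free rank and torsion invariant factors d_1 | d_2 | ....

Answer: M ≅ ℤ/2 ⊕ ℤ/4 ⊕ ℤ/8 ⊕ ℤ/8

Derivation:
rank_ℚ(R)=4; free=4−4=0
SNF(R) diag = [2, 4, 8, 8] → torsion [2, 4, 8, 8]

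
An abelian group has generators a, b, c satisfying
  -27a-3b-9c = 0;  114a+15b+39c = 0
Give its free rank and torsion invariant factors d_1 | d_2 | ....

Answer: M ≅ ℤ^1 ⊕ ℤ/3 ⊕ ℤ/3

Derivation:
rank_ℚ(R)=2; free=3−2=1
SNF(R) diag = [3, 3] → torsion [3, 3]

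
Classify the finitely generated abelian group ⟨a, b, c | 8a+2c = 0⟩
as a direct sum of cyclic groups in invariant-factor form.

rank_ℚ(R)=1; free=3−1=2
SNF(R) diag = [2] → torsion [2]

Answer: M ≅ ℤ^2 ⊕ ℤ/2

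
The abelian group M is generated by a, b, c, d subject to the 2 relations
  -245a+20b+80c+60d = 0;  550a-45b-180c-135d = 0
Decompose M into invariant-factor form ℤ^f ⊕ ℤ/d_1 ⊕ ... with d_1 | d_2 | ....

rank_ℚ(R)=2; free=4−2=2
SNF(R) diag = [5, 5] → torsion [5, 5]

Answer: M ≅ ℤ^2 ⊕ ℤ/5 ⊕ ℤ/5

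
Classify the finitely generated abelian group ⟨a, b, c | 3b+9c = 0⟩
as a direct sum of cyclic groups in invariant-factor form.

Answer: M ≅ ℤ^2 ⊕ ℤ/3

Derivation:
rank_ℚ(R)=1; free=3−1=2
SNF(R) diag = [3] → torsion [3]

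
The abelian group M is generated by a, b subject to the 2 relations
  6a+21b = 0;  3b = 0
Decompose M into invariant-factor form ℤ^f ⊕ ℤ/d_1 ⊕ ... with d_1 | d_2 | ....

Answer: M ≅ ℤ/3 ⊕ ℤ/6

Derivation:
rank_ℚ(R)=2; free=2−2=0
SNF(R) diag = [3, 6] → torsion [3, 6]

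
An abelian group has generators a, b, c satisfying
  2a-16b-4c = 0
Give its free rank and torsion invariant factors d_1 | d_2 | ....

Answer: M ≅ ℤ^2 ⊕ ℤ/2

Derivation:
rank_ℚ(R)=1; free=3−1=2
SNF(R) diag = [2] → torsion [2]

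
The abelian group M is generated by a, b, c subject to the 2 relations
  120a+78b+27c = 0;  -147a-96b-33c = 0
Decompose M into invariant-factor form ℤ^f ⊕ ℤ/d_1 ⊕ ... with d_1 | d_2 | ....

rank_ℚ(R)=2; free=3−2=1
SNF(R) diag = [3, 3] → torsion [3, 3]

Answer: M ≅ ℤ^1 ⊕ ℤ/3 ⊕ ℤ/3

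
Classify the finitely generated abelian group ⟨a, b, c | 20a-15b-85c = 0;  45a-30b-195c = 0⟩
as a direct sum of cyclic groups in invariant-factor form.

rank_ℚ(R)=2; free=3−2=1
SNF(R) diag = [5, 15] → torsion [5, 15]

Answer: M ≅ ℤ^1 ⊕ ℤ/5 ⊕ ℤ/15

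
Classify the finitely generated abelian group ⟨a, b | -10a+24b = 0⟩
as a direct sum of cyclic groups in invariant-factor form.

Answer: M ≅ ℤ^1 ⊕ ℤ/2

Derivation:
rank_ℚ(R)=1; free=2−1=1
SNF(R) diag = [2] → torsion [2]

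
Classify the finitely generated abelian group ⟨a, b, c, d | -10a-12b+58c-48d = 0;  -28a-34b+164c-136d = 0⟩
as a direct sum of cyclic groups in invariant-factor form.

rank_ℚ(R)=2; free=4−2=2
SNF(R) diag = [2, 2] → torsion [2, 2]

Answer: M ≅ ℤ^2 ⊕ ℤ/2 ⊕ ℤ/2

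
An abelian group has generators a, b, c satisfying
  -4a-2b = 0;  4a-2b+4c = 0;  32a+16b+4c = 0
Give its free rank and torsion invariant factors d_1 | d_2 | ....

rank_ℚ(R)=3; free=3−3=0
SNF(R) diag = [2, 4, 8] → torsion [2, 4, 8]

Answer: M ≅ ℤ/2 ⊕ ℤ/4 ⊕ ℤ/8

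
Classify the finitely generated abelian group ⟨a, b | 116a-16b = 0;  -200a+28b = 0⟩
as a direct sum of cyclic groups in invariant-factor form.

Answer: M ≅ ℤ/4 ⊕ ℤ/12

Derivation:
rank_ℚ(R)=2; free=2−2=0
SNF(R) diag = [4, 12] → torsion [4, 12]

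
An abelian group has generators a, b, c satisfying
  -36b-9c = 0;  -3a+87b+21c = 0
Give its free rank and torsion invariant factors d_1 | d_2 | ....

Answer: M ≅ ℤ^1 ⊕ ℤ/3 ⊕ ℤ/9

Derivation:
rank_ℚ(R)=2; free=3−2=1
SNF(R) diag = [3, 9] → torsion [3, 9]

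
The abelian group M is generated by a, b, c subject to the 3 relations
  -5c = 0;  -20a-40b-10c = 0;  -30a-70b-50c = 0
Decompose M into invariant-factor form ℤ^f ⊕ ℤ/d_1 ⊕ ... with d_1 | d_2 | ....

rank_ℚ(R)=3; free=3−3=0
SNF(R) diag = [5, 10, 20] → torsion [5, 10, 20]

Answer: M ≅ ℤ/5 ⊕ ℤ/10 ⊕ ℤ/20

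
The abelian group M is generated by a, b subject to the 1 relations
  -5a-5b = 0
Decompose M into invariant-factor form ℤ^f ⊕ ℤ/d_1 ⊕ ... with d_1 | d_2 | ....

Answer: M ≅ ℤ^1 ⊕ ℤ/5

Derivation:
rank_ℚ(R)=1; free=2−1=1
SNF(R) diag = [5] → torsion [5]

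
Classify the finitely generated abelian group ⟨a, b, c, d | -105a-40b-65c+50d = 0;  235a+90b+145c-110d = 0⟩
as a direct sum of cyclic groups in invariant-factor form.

Answer: M ≅ ℤ^2 ⊕ ℤ/5 ⊕ ℤ/10

Derivation:
rank_ℚ(R)=2; free=4−2=2
SNF(R) diag = [5, 10] → torsion [5, 10]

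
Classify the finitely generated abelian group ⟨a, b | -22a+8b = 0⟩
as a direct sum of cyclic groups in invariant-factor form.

Answer: M ≅ ℤ^1 ⊕ ℤ/2

Derivation:
rank_ℚ(R)=1; free=2−1=1
SNF(R) diag = [2] → torsion [2]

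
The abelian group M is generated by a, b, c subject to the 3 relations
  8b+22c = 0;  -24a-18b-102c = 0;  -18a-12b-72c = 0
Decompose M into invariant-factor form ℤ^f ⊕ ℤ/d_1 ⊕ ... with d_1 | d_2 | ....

rank_ℚ(R)=3; free=3−3=0
SNF(R) diag = [2, 6, 6] → torsion [2, 6, 6]

Answer: M ≅ ℤ/2 ⊕ ℤ/6 ⊕ ℤ/6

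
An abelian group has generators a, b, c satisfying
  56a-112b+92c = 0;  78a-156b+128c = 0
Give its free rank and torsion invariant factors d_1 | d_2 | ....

Answer: M ≅ ℤ^1 ⊕ ℤ/2 ⊕ ℤ/4

Derivation:
rank_ℚ(R)=2; free=3−2=1
SNF(R) diag = [2, 4] → torsion [2, 4]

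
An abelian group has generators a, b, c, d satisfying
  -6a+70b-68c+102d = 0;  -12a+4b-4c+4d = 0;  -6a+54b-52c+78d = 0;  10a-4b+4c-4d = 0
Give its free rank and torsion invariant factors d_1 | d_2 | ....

rank_ℚ(R)=4; free=4−4=0
SNF(R) diag = [2, 2, 4, 8] → torsion [2, 2, 4, 8]

Answer: M ≅ ℤ/2 ⊕ ℤ/2 ⊕ ℤ/4 ⊕ ℤ/8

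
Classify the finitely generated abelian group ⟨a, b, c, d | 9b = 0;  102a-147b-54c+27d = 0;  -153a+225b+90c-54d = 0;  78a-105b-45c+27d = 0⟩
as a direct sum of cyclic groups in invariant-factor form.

rank_ℚ(R)=4; free=4−4=0
SNF(R) diag = [3, 9, 9, 27] → torsion [3, 9, 9, 27]

Answer: M ≅ ℤ/3 ⊕ ℤ/9 ⊕ ℤ/9 ⊕ ℤ/27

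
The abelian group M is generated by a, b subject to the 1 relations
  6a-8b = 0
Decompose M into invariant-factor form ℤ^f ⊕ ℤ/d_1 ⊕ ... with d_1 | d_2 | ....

rank_ℚ(R)=1; free=2−1=1
SNF(R) diag = [2] → torsion [2]

Answer: M ≅ ℤ^1 ⊕ ℤ/2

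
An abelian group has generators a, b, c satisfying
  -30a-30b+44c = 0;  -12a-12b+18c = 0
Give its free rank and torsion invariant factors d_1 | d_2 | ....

Answer: M ≅ ℤ^1 ⊕ ℤ/2 ⊕ ℤ/6

Derivation:
rank_ℚ(R)=2; free=3−2=1
SNF(R) diag = [2, 6] → torsion [2, 6]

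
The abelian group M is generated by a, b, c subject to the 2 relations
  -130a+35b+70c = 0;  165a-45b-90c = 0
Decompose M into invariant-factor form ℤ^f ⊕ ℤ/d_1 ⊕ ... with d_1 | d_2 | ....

Answer: M ≅ ℤ^1 ⊕ ℤ/5 ⊕ ℤ/15

Derivation:
rank_ℚ(R)=2; free=3−2=1
SNF(R) diag = [5, 15] → torsion [5, 15]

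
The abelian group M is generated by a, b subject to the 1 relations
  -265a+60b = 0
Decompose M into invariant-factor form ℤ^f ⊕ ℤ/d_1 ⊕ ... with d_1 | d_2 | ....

rank_ℚ(R)=1; free=2−1=1
SNF(R) diag = [5] → torsion [5]

Answer: M ≅ ℤ^1 ⊕ ℤ/5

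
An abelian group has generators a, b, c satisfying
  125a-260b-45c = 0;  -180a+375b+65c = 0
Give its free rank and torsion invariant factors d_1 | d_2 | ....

rank_ℚ(R)=2; free=3−2=1
SNF(R) diag = [5, 5] → torsion [5, 5]

Answer: M ≅ ℤ^1 ⊕ ℤ/5 ⊕ ℤ/5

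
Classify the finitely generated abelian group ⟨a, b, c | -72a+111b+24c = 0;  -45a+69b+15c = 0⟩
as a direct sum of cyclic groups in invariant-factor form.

Answer: M ≅ ℤ^1 ⊕ ℤ/3 ⊕ ℤ/3

Derivation:
rank_ℚ(R)=2; free=3−2=1
SNF(R) diag = [3, 3] → torsion [3, 3]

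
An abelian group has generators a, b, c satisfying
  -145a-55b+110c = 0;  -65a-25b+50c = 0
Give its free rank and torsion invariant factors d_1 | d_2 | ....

rank_ℚ(R)=2; free=3−2=1
SNF(R) diag = [5, 10] → torsion [5, 10]

Answer: M ≅ ℤ^1 ⊕ ℤ/5 ⊕ ℤ/10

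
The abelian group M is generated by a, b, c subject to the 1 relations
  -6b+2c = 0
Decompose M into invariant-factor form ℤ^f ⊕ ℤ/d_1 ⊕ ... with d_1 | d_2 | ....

Answer: M ≅ ℤ^2 ⊕ ℤ/2

Derivation:
rank_ℚ(R)=1; free=3−1=2
SNF(R) diag = [2] → torsion [2]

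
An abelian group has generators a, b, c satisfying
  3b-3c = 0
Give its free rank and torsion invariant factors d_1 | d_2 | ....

rank_ℚ(R)=1; free=3−1=2
SNF(R) diag = [3] → torsion [3]

Answer: M ≅ ℤ^2 ⊕ ℤ/3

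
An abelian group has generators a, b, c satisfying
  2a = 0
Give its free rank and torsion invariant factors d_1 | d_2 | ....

Answer: M ≅ ℤ^2 ⊕ ℤ/2

Derivation:
rank_ℚ(R)=1; free=3−1=2
SNF(R) diag = [2] → torsion [2]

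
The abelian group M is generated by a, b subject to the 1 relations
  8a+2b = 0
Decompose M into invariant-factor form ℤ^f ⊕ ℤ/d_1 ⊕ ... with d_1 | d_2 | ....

Answer: M ≅ ℤ^1 ⊕ ℤ/2

Derivation:
rank_ℚ(R)=1; free=2−1=1
SNF(R) diag = [2] → torsion [2]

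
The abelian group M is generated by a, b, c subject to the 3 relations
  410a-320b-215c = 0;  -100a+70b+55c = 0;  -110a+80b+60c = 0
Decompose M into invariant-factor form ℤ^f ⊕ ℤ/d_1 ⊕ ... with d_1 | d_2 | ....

rank_ℚ(R)=3; free=3−3=0
SNF(R) diag = [5, 10, 30] → torsion [5, 10, 30]

Answer: M ≅ ℤ/5 ⊕ ℤ/10 ⊕ ℤ/30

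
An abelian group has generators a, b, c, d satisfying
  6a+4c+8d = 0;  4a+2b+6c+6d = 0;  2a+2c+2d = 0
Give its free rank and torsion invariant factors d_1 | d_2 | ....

Answer: M ≅ ℤ^1 ⊕ ℤ/2 ⊕ ℤ/2 ⊕ ℤ/2

Derivation:
rank_ℚ(R)=3; free=4−3=1
SNF(R) diag = [2, 2, 2] → torsion [2, 2, 2]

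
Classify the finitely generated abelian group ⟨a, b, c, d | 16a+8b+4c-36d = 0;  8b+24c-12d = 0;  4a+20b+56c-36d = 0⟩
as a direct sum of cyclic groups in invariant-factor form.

rank_ℚ(R)=3; free=4−3=1
SNF(R) diag = [4, 4, 4] → torsion [4, 4, 4]

Answer: M ≅ ℤ^1 ⊕ ℤ/4 ⊕ ℤ/4 ⊕ ℤ/4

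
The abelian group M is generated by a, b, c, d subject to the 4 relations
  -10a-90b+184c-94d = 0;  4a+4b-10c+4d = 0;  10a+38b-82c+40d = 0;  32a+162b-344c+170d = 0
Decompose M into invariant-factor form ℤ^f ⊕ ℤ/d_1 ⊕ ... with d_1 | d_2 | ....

rank_ℚ(R)=4; free=4−4=0
SNF(R) diag = [2, 2, 6, 18] → torsion [2, 2, 6, 18]

Answer: M ≅ ℤ/2 ⊕ ℤ/2 ⊕ ℤ/6 ⊕ ℤ/18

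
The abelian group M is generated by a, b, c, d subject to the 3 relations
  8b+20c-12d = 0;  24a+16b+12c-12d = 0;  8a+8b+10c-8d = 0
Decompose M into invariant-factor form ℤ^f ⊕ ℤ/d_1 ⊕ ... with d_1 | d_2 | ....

Answer: M ≅ ℤ^1 ⊕ ℤ/2 ⊕ ℤ/4 ⊕ ℤ/8

Derivation:
rank_ℚ(R)=3; free=4−3=1
SNF(R) diag = [2, 4, 8] → torsion [2, 4, 8]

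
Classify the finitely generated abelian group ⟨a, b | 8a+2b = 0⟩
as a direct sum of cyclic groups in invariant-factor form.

Answer: M ≅ ℤ^1 ⊕ ℤ/2

Derivation:
rank_ℚ(R)=1; free=2−1=1
SNF(R) diag = [2] → torsion [2]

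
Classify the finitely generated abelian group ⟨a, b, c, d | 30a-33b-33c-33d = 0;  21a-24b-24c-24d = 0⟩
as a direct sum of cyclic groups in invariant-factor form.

rank_ℚ(R)=2; free=4−2=2
SNF(R) diag = [3, 9] → torsion [3, 9]

Answer: M ≅ ℤ^2 ⊕ ℤ/3 ⊕ ℤ/9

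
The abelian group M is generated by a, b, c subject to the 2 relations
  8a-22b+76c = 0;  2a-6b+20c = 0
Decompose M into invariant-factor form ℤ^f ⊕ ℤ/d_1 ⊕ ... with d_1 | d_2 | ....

rank_ℚ(R)=2; free=3−2=1
SNF(R) diag = [2, 2] → torsion [2, 2]

Answer: M ≅ ℤ^1 ⊕ ℤ/2 ⊕ ℤ/2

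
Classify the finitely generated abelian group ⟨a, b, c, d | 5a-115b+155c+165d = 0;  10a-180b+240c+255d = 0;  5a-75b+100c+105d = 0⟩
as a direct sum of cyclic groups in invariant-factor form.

rank_ℚ(R)=3; free=4−3=1
SNF(R) diag = [5, 5, 5] → torsion [5, 5, 5]

Answer: M ≅ ℤ^1 ⊕ ℤ/5 ⊕ ℤ/5 ⊕ ℤ/5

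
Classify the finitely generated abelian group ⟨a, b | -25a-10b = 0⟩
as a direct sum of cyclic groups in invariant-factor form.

rank_ℚ(R)=1; free=2−1=1
SNF(R) diag = [5] → torsion [5]

Answer: M ≅ ℤ^1 ⊕ ℤ/5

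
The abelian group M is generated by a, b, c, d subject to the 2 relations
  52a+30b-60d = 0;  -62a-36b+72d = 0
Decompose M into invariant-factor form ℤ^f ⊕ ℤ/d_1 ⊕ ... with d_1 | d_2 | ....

rank_ℚ(R)=2; free=4−2=2
SNF(R) diag = [2, 6] → torsion [2, 6]

Answer: M ≅ ℤ^2 ⊕ ℤ/2 ⊕ ℤ/6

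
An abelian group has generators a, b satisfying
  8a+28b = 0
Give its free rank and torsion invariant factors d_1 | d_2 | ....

rank_ℚ(R)=1; free=2−1=1
SNF(R) diag = [4] → torsion [4]

Answer: M ≅ ℤ^1 ⊕ ℤ/4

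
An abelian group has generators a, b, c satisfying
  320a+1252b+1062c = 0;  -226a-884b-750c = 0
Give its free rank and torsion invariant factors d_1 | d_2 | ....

rank_ℚ(R)=2; free=3−2=1
SNF(R) diag = [2, 6] → torsion [2, 6]

Answer: M ≅ ℤ^1 ⊕ ℤ/2 ⊕ ℤ/6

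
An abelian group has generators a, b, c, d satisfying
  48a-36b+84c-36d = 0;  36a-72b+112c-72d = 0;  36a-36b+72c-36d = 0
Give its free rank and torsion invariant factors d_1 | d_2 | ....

rank_ℚ(R)=3; free=4−3=1
SNF(R) diag = [4, 12, 36] → torsion [4, 12, 36]

Answer: M ≅ ℤ^1 ⊕ ℤ/4 ⊕ ℤ/12 ⊕ ℤ/36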